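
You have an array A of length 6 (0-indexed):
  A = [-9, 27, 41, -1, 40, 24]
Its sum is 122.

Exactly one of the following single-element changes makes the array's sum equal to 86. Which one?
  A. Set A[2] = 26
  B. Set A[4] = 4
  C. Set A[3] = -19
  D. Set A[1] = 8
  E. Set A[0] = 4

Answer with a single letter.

Answer: B

Derivation:
Option A: A[2] 41->26, delta=-15, new_sum=122+(-15)=107
Option B: A[4] 40->4, delta=-36, new_sum=122+(-36)=86 <-- matches target
Option C: A[3] -1->-19, delta=-18, new_sum=122+(-18)=104
Option D: A[1] 27->8, delta=-19, new_sum=122+(-19)=103
Option E: A[0] -9->4, delta=13, new_sum=122+(13)=135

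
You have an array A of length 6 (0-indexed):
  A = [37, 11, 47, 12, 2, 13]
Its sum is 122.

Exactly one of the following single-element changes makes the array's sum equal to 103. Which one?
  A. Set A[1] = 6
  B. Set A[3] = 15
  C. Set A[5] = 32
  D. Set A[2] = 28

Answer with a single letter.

Option A: A[1] 11->6, delta=-5, new_sum=122+(-5)=117
Option B: A[3] 12->15, delta=3, new_sum=122+(3)=125
Option C: A[5] 13->32, delta=19, new_sum=122+(19)=141
Option D: A[2] 47->28, delta=-19, new_sum=122+(-19)=103 <-- matches target

Answer: D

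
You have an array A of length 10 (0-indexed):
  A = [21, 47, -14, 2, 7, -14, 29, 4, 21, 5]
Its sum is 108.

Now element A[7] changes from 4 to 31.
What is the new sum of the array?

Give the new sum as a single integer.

Answer: 135

Derivation:
Old value at index 7: 4
New value at index 7: 31
Delta = 31 - 4 = 27
New sum = old_sum + delta = 108 + (27) = 135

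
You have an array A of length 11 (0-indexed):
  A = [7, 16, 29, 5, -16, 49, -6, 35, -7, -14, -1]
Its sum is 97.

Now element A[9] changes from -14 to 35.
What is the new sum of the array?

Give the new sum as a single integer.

Answer: 146

Derivation:
Old value at index 9: -14
New value at index 9: 35
Delta = 35 - -14 = 49
New sum = old_sum + delta = 97 + (49) = 146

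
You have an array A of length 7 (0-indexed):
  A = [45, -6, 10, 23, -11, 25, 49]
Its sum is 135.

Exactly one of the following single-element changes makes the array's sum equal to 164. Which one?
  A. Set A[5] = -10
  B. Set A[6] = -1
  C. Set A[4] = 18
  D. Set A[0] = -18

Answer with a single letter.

Answer: C

Derivation:
Option A: A[5] 25->-10, delta=-35, new_sum=135+(-35)=100
Option B: A[6] 49->-1, delta=-50, new_sum=135+(-50)=85
Option C: A[4] -11->18, delta=29, new_sum=135+(29)=164 <-- matches target
Option D: A[0] 45->-18, delta=-63, new_sum=135+(-63)=72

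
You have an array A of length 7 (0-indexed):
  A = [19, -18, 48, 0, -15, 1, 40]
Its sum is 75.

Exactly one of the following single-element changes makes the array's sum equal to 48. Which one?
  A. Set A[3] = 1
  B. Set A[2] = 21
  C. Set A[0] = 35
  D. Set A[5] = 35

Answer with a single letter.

Answer: B

Derivation:
Option A: A[3] 0->1, delta=1, new_sum=75+(1)=76
Option B: A[2] 48->21, delta=-27, new_sum=75+(-27)=48 <-- matches target
Option C: A[0] 19->35, delta=16, new_sum=75+(16)=91
Option D: A[5] 1->35, delta=34, new_sum=75+(34)=109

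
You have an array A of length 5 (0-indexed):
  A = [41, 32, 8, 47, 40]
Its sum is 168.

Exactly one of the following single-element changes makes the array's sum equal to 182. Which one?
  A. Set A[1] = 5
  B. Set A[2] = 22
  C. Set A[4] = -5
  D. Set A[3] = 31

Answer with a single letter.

Answer: B

Derivation:
Option A: A[1] 32->5, delta=-27, new_sum=168+(-27)=141
Option B: A[2] 8->22, delta=14, new_sum=168+(14)=182 <-- matches target
Option C: A[4] 40->-5, delta=-45, new_sum=168+(-45)=123
Option D: A[3] 47->31, delta=-16, new_sum=168+(-16)=152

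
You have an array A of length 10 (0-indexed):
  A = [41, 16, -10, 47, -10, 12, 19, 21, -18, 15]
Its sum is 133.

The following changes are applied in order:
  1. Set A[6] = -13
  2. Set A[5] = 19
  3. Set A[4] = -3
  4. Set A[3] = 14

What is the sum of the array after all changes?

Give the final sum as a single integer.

Initial sum: 133
Change 1: A[6] 19 -> -13, delta = -32, sum = 101
Change 2: A[5] 12 -> 19, delta = 7, sum = 108
Change 3: A[4] -10 -> -3, delta = 7, sum = 115
Change 4: A[3] 47 -> 14, delta = -33, sum = 82

Answer: 82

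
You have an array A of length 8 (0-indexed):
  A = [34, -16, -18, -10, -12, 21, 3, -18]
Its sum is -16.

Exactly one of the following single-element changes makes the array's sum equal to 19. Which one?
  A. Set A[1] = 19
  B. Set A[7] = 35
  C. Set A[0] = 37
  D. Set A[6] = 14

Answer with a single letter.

Answer: A

Derivation:
Option A: A[1] -16->19, delta=35, new_sum=-16+(35)=19 <-- matches target
Option B: A[7] -18->35, delta=53, new_sum=-16+(53)=37
Option C: A[0] 34->37, delta=3, new_sum=-16+(3)=-13
Option D: A[6] 3->14, delta=11, new_sum=-16+(11)=-5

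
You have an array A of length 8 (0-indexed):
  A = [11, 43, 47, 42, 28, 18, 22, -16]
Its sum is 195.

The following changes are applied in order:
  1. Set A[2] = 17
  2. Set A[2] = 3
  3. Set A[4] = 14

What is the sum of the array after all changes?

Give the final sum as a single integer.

Initial sum: 195
Change 1: A[2] 47 -> 17, delta = -30, sum = 165
Change 2: A[2] 17 -> 3, delta = -14, sum = 151
Change 3: A[4] 28 -> 14, delta = -14, sum = 137

Answer: 137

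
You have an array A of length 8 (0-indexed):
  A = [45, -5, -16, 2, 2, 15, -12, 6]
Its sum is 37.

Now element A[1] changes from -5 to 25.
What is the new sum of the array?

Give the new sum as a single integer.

Old value at index 1: -5
New value at index 1: 25
Delta = 25 - -5 = 30
New sum = old_sum + delta = 37 + (30) = 67

Answer: 67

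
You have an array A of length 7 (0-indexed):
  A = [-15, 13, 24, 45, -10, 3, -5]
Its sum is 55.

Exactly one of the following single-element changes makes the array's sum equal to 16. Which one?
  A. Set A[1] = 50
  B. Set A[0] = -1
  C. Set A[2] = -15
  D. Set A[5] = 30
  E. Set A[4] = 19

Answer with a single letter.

Answer: C

Derivation:
Option A: A[1] 13->50, delta=37, new_sum=55+(37)=92
Option B: A[0] -15->-1, delta=14, new_sum=55+(14)=69
Option C: A[2] 24->-15, delta=-39, new_sum=55+(-39)=16 <-- matches target
Option D: A[5] 3->30, delta=27, new_sum=55+(27)=82
Option E: A[4] -10->19, delta=29, new_sum=55+(29)=84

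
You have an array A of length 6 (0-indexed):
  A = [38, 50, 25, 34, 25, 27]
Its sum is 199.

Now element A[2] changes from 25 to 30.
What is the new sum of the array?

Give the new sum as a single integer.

Old value at index 2: 25
New value at index 2: 30
Delta = 30 - 25 = 5
New sum = old_sum + delta = 199 + (5) = 204

Answer: 204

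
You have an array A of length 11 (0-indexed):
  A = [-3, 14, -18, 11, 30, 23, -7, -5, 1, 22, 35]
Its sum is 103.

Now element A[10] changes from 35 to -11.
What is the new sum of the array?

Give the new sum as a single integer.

Old value at index 10: 35
New value at index 10: -11
Delta = -11 - 35 = -46
New sum = old_sum + delta = 103 + (-46) = 57

Answer: 57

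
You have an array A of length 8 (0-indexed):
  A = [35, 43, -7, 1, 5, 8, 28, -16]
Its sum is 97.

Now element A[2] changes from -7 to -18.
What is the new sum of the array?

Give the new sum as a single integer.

Old value at index 2: -7
New value at index 2: -18
Delta = -18 - -7 = -11
New sum = old_sum + delta = 97 + (-11) = 86

Answer: 86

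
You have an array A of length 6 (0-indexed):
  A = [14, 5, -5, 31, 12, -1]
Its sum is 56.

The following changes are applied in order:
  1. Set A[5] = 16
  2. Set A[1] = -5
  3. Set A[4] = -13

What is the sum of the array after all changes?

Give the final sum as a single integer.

Initial sum: 56
Change 1: A[5] -1 -> 16, delta = 17, sum = 73
Change 2: A[1] 5 -> -5, delta = -10, sum = 63
Change 3: A[4] 12 -> -13, delta = -25, sum = 38

Answer: 38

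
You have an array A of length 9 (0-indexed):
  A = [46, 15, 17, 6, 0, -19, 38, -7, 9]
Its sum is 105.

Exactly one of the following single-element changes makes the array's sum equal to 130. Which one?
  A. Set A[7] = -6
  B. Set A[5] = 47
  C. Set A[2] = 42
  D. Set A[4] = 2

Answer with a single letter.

Answer: C

Derivation:
Option A: A[7] -7->-6, delta=1, new_sum=105+(1)=106
Option B: A[5] -19->47, delta=66, new_sum=105+(66)=171
Option C: A[2] 17->42, delta=25, new_sum=105+(25)=130 <-- matches target
Option D: A[4] 0->2, delta=2, new_sum=105+(2)=107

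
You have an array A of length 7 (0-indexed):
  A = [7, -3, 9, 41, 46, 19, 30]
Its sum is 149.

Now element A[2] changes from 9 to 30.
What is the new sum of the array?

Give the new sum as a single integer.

Answer: 170

Derivation:
Old value at index 2: 9
New value at index 2: 30
Delta = 30 - 9 = 21
New sum = old_sum + delta = 149 + (21) = 170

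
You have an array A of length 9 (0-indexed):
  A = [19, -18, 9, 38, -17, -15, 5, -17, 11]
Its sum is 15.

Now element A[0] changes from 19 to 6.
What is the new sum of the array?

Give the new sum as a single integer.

Old value at index 0: 19
New value at index 0: 6
Delta = 6 - 19 = -13
New sum = old_sum + delta = 15 + (-13) = 2

Answer: 2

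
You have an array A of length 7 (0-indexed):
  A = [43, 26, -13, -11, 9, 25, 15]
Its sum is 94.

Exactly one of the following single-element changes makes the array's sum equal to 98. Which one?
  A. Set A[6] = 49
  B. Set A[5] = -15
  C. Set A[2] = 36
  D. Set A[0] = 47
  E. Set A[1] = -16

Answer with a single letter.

Option A: A[6] 15->49, delta=34, new_sum=94+(34)=128
Option B: A[5] 25->-15, delta=-40, new_sum=94+(-40)=54
Option C: A[2] -13->36, delta=49, new_sum=94+(49)=143
Option D: A[0] 43->47, delta=4, new_sum=94+(4)=98 <-- matches target
Option E: A[1] 26->-16, delta=-42, new_sum=94+(-42)=52

Answer: D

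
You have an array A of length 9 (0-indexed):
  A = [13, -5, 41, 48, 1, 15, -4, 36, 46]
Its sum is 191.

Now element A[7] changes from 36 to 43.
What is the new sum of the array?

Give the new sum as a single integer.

Answer: 198

Derivation:
Old value at index 7: 36
New value at index 7: 43
Delta = 43 - 36 = 7
New sum = old_sum + delta = 191 + (7) = 198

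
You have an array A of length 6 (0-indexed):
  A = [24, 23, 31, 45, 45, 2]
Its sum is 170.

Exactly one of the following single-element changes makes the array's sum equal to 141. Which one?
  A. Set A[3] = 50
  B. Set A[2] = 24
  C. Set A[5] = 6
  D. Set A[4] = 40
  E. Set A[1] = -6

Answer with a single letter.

Answer: E

Derivation:
Option A: A[3] 45->50, delta=5, new_sum=170+(5)=175
Option B: A[2] 31->24, delta=-7, new_sum=170+(-7)=163
Option C: A[5] 2->6, delta=4, new_sum=170+(4)=174
Option D: A[4] 45->40, delta=-5, new_sum=170+(-5)=165
Option E: A[1] 23->-6, delta=-29, new_sum=170+(-29)=141 <-- matches target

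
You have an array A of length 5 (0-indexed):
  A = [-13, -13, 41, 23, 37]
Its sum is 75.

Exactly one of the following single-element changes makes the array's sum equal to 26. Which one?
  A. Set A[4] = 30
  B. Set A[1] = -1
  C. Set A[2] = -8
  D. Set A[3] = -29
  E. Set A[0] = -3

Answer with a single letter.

Answer: C

Derivation:
Option A: A[4] 37->30, delta=-7, new_sum=75+(-7)=68
Option B: A[1] -13->-1, delta=12, new_sum=75+(12)=87
Option C: A[2] 41->-8, delta=-49, new_sum=75+(-49)=26 <-- matches target
Option D: A[3] 23->-29, delta=-52, new_sum=75+(-52)=23
Option E: A[0] -13->-3, delta=10, new_sum=75+(10)=85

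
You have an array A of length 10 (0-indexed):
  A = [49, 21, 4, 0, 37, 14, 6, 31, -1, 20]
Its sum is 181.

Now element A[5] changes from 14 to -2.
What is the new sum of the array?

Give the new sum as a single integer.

Answer: 165

Derivation:
Old value at index 5: 14
New value at index 5: -2
Delta = -2 - 14 = -16
New sum = old_sum + delta = 181 + (-16) = 165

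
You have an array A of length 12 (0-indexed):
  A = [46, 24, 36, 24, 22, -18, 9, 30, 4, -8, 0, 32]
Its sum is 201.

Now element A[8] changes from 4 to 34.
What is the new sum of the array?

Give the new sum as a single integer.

Answer: 231

Derivation:
Old value at index 8: 4
New value at index 8: 34
Delta = 34 - 4 = 30
New sum = old_sum + delta = 201 + (30) = 231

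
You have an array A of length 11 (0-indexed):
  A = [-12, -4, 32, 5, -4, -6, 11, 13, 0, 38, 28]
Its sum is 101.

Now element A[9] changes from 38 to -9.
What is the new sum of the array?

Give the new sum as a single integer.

Old value at index 9: 38
New value at index 9: -9
Delta = -9 - 38 = -47
New sum = old_sum + delta = 101 + (-47) = 54

Answer: 54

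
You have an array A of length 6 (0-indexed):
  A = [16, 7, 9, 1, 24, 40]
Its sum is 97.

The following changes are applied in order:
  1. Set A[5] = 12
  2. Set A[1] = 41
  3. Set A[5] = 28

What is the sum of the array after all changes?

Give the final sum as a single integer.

Initial sum: 97
Change 1: A[5] 40 -> 12, delta = -28, sum = 69
Change 2: A[1] 7 -> 41, delta = 34, sum = 103
Change 3: A[5] 12 -> 28, delta = 16, sum = 119

Answer: 119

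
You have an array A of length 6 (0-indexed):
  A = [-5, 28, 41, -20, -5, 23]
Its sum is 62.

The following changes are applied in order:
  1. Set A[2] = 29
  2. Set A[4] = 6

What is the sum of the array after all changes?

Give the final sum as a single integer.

Answer: 61

Derivation:
Initial sum: 62
Change 1: A[2] 41 -> 29, delta = -12, sum = 50
Change 2: A[4] -5 -> 6, delta = 11, sum = 61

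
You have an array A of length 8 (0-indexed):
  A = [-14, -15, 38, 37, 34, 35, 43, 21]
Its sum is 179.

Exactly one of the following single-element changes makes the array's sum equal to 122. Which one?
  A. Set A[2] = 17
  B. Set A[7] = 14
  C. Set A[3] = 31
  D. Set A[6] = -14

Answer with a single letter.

Option A: A[2] 38->17, delta=-21, new_sum=179+(-21)=158
Option B: A[7] 21->14, delta=-7, new_sum=179+(-7)=172
Option C: A[3] 37->31, delta=-6, new_sum=179+(-6)=173
Option D: A[6] 43->-14, delta=-57, new_sum=179+(-57)=122 <-- matches target

Answer: D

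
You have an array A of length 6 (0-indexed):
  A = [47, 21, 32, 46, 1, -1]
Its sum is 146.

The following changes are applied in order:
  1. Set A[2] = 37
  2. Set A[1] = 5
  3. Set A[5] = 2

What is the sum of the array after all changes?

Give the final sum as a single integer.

Answer: 138

Derivation:
Initial sum: 146
Change 1: A[2] 32 -> 37, delta = 5, sum = 151
Change 2: A[1] 21 -> 5, delta = -16, sum = 135
Change 3: A[5] -1 -> 2, delta = 3, sum = 138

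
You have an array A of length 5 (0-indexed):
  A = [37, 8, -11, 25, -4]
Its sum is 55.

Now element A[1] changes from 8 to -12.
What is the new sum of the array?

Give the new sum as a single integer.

Old value at index 1: 8
New value at index 1: -12
Delta = -12 - 8 = -20
New sum = old_sum + delta = 55 + (-20) = 35

Answer: 35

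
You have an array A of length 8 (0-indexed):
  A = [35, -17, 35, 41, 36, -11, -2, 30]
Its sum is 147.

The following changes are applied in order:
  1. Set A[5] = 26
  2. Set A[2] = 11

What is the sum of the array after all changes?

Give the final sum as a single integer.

Initial sum: 147
Change 1: A[5] -11 -> 26, delta = 37, sum = 184
Change 2: A[2] 35 -> 11, delta = -24, sum = 160

Answer: 160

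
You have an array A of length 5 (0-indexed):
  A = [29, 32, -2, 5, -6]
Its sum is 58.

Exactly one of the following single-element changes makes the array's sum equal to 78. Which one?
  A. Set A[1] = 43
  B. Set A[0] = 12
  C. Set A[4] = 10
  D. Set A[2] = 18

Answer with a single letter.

Answer: D

Derivation:
Option A: A[1] 32->43, delta=11, new_sum=58+(11)=69
Option B: A[0] 29->12, delta=-17, new_sum=58+(-17)=41
Option C: A[4] -6->10, delta=16, new_sum=58+(16)=74
Option D: A[2] -2->18, delta=20, new_sum=58+(20)=78 <-- matches target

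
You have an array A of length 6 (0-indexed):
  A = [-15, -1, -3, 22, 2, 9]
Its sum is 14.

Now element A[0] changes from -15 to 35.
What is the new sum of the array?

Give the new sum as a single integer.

Old value at index 0: -15
New value at index 0: 35
Delta = 35 - -15 = 50
New sum = old_sum + delta = 14 + (50) = 64

Answer: 64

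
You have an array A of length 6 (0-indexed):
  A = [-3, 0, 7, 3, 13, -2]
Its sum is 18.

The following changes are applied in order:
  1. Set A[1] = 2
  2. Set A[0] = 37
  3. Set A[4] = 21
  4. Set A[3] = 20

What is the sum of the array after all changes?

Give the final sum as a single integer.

Initial sum: 18
Change 1: A[1] 0 -> 2, delta = 2, sum = 20
Change 2: A[0] -3 -> 37, delta = 40, sum = 60
Change 3: A[4] 13 -> 21, delta = 8, sum = 68
Change 4: A[3] 3 -> 20, delta = 17, sum = 85

Answer: 85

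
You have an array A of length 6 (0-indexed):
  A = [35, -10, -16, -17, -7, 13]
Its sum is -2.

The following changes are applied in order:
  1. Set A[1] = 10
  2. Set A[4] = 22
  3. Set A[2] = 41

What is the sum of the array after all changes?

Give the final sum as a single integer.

Answer: 104

Derivation:
Initial sum: -2
Change 1: A[1] -10 -> 10, delta = 20, sum = 18
Change 2: A[4] -7 -> 22, delta = 29, sum = 47
Change 3: A[2] -16 -> 41, delta = 57, sum = 104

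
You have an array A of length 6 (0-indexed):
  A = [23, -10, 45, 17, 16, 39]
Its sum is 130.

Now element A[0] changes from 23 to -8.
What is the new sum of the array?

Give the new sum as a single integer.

Answer: 99

Derivation:
Old value at index 0: 23
New value at index 0: -8
Delta = -8 - 23 = -31
New sum = old_sum + delta = 130 + (-31) = 99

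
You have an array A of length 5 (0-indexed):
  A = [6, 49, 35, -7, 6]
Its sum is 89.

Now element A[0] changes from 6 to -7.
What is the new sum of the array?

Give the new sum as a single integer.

Answer: 76

Derivation:
Old value at index 0: 6
New value at index 0: -7
Delta = -7 - 6 = -13
New sum = old_sum + delta = 89 + (-13) = 76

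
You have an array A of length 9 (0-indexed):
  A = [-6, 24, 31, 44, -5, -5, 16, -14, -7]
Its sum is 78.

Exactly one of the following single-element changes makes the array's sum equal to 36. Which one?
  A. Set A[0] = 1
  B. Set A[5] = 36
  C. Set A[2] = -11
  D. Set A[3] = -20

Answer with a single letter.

Answer: C

Derivation:
Option A: A[0] -6->1, delta=7, new_sum=78+(7)=85
Option B: A[5] -5->36, delta=41, new_sum=78+(41)=119
Option C: A[2] 31->-11, delta=-42, new_sum=78+(-42)=36 <-- matches target
Option D: A[3] 44->-20, delta=-64, new_sum=78+(-64)=14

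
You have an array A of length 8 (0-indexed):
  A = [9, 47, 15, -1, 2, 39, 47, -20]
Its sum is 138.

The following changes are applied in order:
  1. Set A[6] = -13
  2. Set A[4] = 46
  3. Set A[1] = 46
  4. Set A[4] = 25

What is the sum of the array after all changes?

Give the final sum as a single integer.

Initial sum: 138
Change 1: A[6] 47 -> -13, delta = -60, sum = 78
Change 2: A[4] 2 -> 46, delta = 44, sum = 122
Change 3: A[1] 47 -> 46, delta = -1, sum = 121
Change 4: A[4] 46 -> 25, delta = -21, sum = 100

Answer: 100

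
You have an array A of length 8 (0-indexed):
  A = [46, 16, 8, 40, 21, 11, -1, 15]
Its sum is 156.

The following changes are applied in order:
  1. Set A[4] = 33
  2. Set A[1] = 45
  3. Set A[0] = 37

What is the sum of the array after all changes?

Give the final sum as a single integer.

Answer: 188

Derivation:
Initial sum: 156
Change 1: A[4] 21 -> 33, delta = 12, sum = 168
Change 2: A[1] 16 -> 45, delta = 29, sum = 197
Change 3: A[0] 46 -> 37, delta = -9, sum = 188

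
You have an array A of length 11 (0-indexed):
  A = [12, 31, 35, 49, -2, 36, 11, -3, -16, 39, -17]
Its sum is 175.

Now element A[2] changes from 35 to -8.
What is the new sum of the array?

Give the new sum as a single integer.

Old value at index 2: 35
New value at index 2: -8
Delta = -8 - 35 = -43
New sum = old_sum + delta = 175 + (-43) = 132

Answer: 132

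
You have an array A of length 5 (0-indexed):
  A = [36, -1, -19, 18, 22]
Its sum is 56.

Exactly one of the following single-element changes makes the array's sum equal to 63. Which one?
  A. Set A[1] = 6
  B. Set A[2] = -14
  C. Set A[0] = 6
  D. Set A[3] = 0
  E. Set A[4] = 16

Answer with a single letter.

Answer: A

Derivation:
Option A: A[1] -1->6, delta=7, new_sum=56+(7)=63 <-- matches target
Option B: A[2] -19->-14, delta=5, new_sum=56+(5)=61
Option C: A[0] 36->6, delta=-30, new_sum=56+(-30)=26
Option D: A[3] 18->0, delta=-18, new_sum=56+(-18)=38
Option E: A[4] 22->16, delta=-6, new_sum=56+(-6)=50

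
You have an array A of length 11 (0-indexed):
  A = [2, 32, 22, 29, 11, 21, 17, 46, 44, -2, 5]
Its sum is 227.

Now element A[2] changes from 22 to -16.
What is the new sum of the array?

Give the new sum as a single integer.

Old value at index 2: 22
New value at index 2: -16
Delta = -16 - 22 = -38
New sum = old_sum + delta = 227 + (-38) = 189

Answer: 189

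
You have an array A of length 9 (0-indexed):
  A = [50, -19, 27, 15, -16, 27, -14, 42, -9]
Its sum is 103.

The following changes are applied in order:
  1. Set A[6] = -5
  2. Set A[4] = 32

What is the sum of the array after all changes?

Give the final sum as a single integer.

Answer: 160

Derivation:
Initial sum: 103
Change 1: A[6] -14 -> -5, delta = 9, sum = 112
Change 2: A[4] -16 -> 32, delta = 48, sum = 160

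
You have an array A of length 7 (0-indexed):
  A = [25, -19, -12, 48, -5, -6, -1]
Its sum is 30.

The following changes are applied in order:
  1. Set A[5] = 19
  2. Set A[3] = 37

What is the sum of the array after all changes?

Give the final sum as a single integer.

Initial sum: 30
Change 1: A[5] -6 -> 19, delta = 25, sum = 55
Change 2: A[3] 48 -> 37, delta = -11, sum = 44

Answer: 44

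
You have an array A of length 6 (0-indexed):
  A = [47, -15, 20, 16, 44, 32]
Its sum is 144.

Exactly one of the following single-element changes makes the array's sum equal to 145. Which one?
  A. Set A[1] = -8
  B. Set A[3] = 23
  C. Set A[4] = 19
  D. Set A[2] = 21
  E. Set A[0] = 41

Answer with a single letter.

Answer: D

Derivation:
Option A: A[1] -15->-8, delta=7, new_sum=144+(7)=151
Option B: A[3] 16->23, delta=7, new_sum=144+(7)=151
Option C: A[4] 44->19, delta=-25, new_sum=144+(-25)=119
Option D: A[2] 20->21, delta=1, new_sum=144+(1)=145 <-- matches target
Option E: A[0] 47->41, delta=-6, new_sum=144+(-6)=138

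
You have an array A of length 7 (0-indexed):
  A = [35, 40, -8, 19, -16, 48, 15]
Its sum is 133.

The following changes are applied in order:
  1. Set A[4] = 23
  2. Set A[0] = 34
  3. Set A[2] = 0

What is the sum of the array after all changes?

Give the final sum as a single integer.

Initial sum: 133
Change 1: A[4] -16 -> 23, delta = 39, sum = 172
Change 2: A[0] 35 -> 34, delta = -1, sum = 171
Change 3: A[2] -8 -> 0, delta = 8, sum = 179

Answer: 179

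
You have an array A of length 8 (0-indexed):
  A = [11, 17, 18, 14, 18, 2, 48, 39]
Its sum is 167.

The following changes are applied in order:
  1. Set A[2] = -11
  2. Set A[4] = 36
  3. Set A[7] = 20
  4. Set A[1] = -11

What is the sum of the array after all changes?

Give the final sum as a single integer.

Answer: 109

Derivation:
Initial sum: 167
Change 1: A[2] 18 -> -11, delta = -29, sum = 138
Change 2: A[4] 18 -> 36, delta = 18, sum = 156
Change 3: A[7] 39 -> 20, delta = -19, sum = 137
Change 4: A[1] 17 -> -11, delta = -28, sum = 109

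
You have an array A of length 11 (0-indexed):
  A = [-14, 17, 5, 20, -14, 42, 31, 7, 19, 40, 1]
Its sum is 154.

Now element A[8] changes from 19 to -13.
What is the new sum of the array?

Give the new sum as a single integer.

Old value at index 8: 19
New value at index 8: -13
Delta = -13 - 19 = -32
New sum = old_sum + delta = 154 + (-32) = 122

Answer: 122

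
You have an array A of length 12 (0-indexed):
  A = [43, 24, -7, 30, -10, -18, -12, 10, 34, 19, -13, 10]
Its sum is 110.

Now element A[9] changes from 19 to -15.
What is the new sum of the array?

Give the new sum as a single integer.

Answer: 76

Derivation:
Old value at index 9: 19
New value at index 9: -15
Delta = -15 - 19 = -34
New sum = old_sum + delta = 110 + (-34) = 76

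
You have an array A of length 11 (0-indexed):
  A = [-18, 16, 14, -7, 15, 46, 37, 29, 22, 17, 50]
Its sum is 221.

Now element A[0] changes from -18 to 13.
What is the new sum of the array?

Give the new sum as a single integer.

Answer: 252

Derivation:
Old value at index 0: -18
New value at index 0: 13
Delta = 13 - -18 = 31
New sum = old_sum + delta = 221 + (31) = 252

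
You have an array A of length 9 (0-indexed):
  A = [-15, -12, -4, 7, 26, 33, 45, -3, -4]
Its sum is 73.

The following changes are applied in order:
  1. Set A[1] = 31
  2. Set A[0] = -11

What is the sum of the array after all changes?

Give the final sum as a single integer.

Answer: 120

Derivation:
Initial sum: 73
Change 1: A[1] -12 -> 31, delta = 43, sum = 116
Change 2: A[0] -15 -> -11, delta = 4, sum = 120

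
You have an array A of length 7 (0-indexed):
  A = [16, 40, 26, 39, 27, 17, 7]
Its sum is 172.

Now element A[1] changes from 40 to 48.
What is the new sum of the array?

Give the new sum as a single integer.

Answer: 180

Derivation:
Old value at index 1: 40
New value at index 1: 48
Delta = 48 - 40 = 8
New sum = old_sum + delta = 172 + (8) = 180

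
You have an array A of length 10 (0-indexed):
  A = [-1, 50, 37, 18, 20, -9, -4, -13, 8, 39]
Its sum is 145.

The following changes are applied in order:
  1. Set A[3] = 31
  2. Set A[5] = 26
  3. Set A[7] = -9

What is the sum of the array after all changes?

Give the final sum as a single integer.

Answer: 197

Derivation:
Initial sum: 145
Change 1: A[3] 18 -> 31, delta = 13, sum = 158
Change 2: A[5] -9 -> 26, delta = 35, sum = 193
Change 3: A[7] -13 -> -9, delta = 4, sum = 197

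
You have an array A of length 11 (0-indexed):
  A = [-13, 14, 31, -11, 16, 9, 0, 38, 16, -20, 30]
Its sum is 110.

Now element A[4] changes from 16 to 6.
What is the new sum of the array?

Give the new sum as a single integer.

Answer: 100

Derivation:
Old value at index 4: 16
New value at index 4: 6
Delta = 6 - 16 = -10
New sum = old_sum + delta = 110 + (-10) = 100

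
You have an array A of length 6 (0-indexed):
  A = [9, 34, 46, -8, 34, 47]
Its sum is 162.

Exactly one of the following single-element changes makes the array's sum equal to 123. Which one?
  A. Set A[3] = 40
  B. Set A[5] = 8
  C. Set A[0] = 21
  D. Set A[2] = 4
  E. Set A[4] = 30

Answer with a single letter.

Option A: A[3] -8->40, delta=48, new_sum=162+(48)=210
Option B: A[5] 47->8, delta=-39, new_sum=162+(-39)=123 <-- matches target
Option C: A[0] 9->21, delta=12, new_sum=162+(12)=174
Option D: A[2] 46->4, delta=-42, new_sum=162+(-42)=120
Option E: A[4] 34->30, delta=-4, new_sum=162+(-4)=158

Answer: B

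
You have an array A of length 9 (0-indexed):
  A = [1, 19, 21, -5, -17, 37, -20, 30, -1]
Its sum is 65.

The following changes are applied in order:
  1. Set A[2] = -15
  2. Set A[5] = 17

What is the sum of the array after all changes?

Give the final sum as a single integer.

Initial sum: 65
Change 1: A[2] 21 -> -15, delta = -36, sum = 29
Change 2: A[5] 37 -> 17, delta = -20, sum = 9

Answer: 9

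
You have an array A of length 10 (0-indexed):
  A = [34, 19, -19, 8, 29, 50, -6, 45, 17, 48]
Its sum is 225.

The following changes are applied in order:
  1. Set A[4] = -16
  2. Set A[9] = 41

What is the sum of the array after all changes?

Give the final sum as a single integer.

Answer: 173

Derivation:
Initial sum: 225
Change 1: A[4] 29 -> -16, delta = -45, sum = 180
Change 2: A[9] 48 -> 41, delta = -7, sum = 173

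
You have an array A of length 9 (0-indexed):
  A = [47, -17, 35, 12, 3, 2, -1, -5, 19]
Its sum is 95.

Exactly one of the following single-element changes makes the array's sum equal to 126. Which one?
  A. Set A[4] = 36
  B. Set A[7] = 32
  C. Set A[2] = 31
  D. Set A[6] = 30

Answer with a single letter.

Answer: D

Derivation:
Option A: A[4] 3->36, delta=33, new_sum=95+(33)=128
Option B: A[7] -5->32, delta=37, new_sum=95+(37)=132
Option C: A[2] 35->31, delta=-4, new_sum=95+(-4)=91
Option D: A[6] -1->30, delta=31, new_sum=95+(31)=126 <-- matches target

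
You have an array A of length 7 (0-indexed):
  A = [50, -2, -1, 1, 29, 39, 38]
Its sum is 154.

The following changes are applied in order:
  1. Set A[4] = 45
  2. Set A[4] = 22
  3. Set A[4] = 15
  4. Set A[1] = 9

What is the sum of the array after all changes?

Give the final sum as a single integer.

Answer: 151

Derivation:
Initial sum: 154
Change 1: A[4] 29 -> 45, delta = 16, sum = 170
Change 2: A[4] 45 -> 22, delta = -23, sum = 147
Change 3: A[4] 22 -> 15, delta = -7, sum = 140
Change 4: A[1] -2 -> 9, delta = 11, sum = 151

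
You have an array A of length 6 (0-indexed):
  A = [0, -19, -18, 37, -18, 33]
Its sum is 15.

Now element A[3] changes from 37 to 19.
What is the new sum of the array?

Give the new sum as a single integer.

Old value at index 3: 37
New value at index 3: 19
Delta = 19 - 37 = -18
New sum = old_sum + delta = 15 + (-18) = -3

Answer: -3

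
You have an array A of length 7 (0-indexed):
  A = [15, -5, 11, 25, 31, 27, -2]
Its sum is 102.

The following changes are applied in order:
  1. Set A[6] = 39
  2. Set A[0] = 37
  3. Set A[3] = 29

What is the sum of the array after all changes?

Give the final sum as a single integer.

Answer: 169

Derivation:
Initial sum: 102
Change 1: A[6] -2 -> 39, delta = 41, sum = 143
Change 2: A[0] 15 -> 37, delta = 22, sum = 165
Change 3: A[3] 25 -> 29, delta = 4, sum = 169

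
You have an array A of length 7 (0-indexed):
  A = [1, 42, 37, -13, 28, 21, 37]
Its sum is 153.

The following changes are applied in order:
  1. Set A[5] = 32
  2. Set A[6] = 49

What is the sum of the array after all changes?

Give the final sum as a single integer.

Answer: 176

Derivation:
Initial sum: 153
Change 1: A[5] 21 -> 32, delta = 11, sum = 164
Change 2: A[6] 37 -> 49, delta = 12, sum = 176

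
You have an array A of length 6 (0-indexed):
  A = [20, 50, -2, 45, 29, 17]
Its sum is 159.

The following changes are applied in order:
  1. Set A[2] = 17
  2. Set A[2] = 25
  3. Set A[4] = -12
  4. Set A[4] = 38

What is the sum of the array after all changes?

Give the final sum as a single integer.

Answer: 195

Derivation:
Initial sum: 159
Change 1: A[2] -2 -> 17, delta = 19, sum = 178
Change 2: A[2] 17 -> 25, delta = 8, sum = 186
Change 3: A[4] 29 -> -12, delta = -41, sum = 145
Change 4: A[4] -12 -> 38, delta = 50, sum = 195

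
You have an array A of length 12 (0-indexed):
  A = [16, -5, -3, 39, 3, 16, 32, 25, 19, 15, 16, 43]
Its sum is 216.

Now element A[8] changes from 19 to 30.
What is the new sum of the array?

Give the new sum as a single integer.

Old value at index 8: 19
New value at index 8: 30
Delta = 30 - 19 = 11
New sum = old_sum + delta = 216 + (11) = 227

Answer: 227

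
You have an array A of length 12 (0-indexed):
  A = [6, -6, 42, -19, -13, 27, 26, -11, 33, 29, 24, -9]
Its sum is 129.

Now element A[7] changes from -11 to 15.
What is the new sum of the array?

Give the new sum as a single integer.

Old value at index 7: -11
New value at index 7: 15
Delta = 15 - -11 = 26
New sum = old_sum + delta = 129 + (26) = 155

Answer: 155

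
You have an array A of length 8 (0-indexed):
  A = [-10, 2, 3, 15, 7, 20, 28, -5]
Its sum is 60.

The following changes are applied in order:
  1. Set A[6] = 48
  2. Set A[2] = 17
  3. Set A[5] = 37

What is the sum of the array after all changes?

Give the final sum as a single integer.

Initial sum: 60
Change 1: A[6] 28 -> 48, delta = 20, sum = 80
Change 2: A[2] 3 -> 17, delta = 14, sum = 94
Change 3: A[5] 20 -> 37, delta = 17, sum = 111

Answer: 111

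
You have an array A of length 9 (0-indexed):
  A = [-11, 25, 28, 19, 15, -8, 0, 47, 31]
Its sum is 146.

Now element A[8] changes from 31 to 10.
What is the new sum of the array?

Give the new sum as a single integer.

Old value at index 8: 31
New value at index 8: 10
Delta = 10 - 31 = -21
New sum = old_sum + delta = 146 + (-21) = 125

Answer: 125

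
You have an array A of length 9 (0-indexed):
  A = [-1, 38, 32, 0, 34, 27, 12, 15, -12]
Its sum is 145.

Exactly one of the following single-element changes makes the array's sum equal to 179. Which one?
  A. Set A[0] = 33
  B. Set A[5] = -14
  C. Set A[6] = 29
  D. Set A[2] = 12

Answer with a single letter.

Option A: A[0] -1->33, delta=34, new_sum=145+(34)=179 <-- matches target
Option B: A[5] 27->-14, delta=-41, new_sum=145+(-41)=104
Option C: A[6] 12->29, delta=17, new_sum=145+(17)=162
Option D: A[2] 32->12, delta=-20, new_sum=145+(-20)=125

Answer: A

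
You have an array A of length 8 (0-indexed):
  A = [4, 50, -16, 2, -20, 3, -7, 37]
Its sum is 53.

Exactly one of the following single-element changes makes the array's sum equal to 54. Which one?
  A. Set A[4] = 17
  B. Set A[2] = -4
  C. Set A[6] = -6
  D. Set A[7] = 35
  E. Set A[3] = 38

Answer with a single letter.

Answer: C

Derivation:
Option A: A[4] -20->17, delta=37, new_sum=53+(37)=90
Option B: A[2] -16->-4, delta=12, new_sum=53+(12)=65
Option C: A[6] -7->-6, delta=1, new_sum=53+(1)=54 <-- matches target
Option D: A[7] 37->35, delta=-2, new_sum=53+(-2)=51
Option E: A[3] 2->38, delta=36, new_sum=53+(36)=89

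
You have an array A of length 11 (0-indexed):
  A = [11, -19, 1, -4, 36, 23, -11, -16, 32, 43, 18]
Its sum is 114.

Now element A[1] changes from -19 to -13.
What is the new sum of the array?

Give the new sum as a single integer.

Old value at index 1: -19
New value at index 1: -13
Delta = -13 - -19 = 6
New sum = old_sum + delta = 114 + (6) = 120

Answer: 120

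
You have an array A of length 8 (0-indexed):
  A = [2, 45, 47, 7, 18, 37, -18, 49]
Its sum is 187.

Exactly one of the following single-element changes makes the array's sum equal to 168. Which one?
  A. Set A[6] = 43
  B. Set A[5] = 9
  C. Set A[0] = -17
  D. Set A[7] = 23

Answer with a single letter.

Answer: C

Derivation:
Option A: A[6] -18->43, delta=61, new_sum=187+(61)=248
Option B: A[5] 37->9, delta=-28, new_sum=187+(-28)=159
Option C: A[0] 2->-17, delta=-19, new_sum=187+(-19)=168 <-- matches target
Option D: A[7] 49->23, delta=-26, new_sum=187+(-26)=161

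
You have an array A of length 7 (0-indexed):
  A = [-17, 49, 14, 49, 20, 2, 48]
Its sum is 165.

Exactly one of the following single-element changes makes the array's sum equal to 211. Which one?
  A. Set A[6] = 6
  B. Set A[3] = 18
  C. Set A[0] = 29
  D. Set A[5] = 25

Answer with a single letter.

Option A: A[6] 48->6, delta=-42, new_sum=165+(-42)=123
Option B: A[3] 49->18, delta=-31, new_sum=165+(-31)=134
Option C: A[0] -17->29, delta=46, new_sum=165+(46)=211 <-- matches target
Option D: A[5] 2->25, delta=23, new_sum=165+(23)=188

Answer: C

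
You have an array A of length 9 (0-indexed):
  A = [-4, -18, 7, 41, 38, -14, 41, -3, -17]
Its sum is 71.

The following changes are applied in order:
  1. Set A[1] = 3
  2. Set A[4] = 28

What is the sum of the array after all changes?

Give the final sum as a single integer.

Initial sum: 71
Change 1: A[1] -18 -> 3, delta = 21, sum = 92
Change 2: A[4] 38 -> 28, delta = -10, sum = 82

Answer: 82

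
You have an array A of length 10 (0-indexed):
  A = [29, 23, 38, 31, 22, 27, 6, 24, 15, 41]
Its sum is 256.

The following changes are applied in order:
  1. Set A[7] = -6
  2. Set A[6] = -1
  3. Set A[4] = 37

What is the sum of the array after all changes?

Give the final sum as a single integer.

Initial sum: 256
Change 1: A[7] 24 -> -6, delta = -30, sum = 226
Change 2: A[6] 6 -> -1, delta = -7, sum = 219
Change 3: A[4] 22 -> 37, delta = 15, sum = 234

Answer: 234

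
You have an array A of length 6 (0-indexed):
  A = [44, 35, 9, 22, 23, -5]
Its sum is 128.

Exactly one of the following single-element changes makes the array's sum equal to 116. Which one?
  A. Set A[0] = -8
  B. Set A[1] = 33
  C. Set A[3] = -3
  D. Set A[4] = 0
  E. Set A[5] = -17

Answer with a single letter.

Option A: A[0] 44->-8, delta=-52, new_sum=128+(-52)=76
Option B: A[1] 35->33, delta=-2, new_sum=128+(-2)=126
Option C: A[3] 22->-3, delta=-25, new_sum=128+(-25)=103
Option D: A[4] 23->0, delta=-23, new_sum=128+(-23)=105
Option E: A[5] -5->-17, delta=-12, new_sum=128+(-12)=116 <-- matches target

Answer: E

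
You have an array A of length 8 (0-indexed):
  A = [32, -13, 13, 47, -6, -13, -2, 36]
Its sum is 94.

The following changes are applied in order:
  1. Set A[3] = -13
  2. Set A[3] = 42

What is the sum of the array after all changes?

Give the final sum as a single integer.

Initial sum: 94
Change 1: A[3] 47 -> -13, delta = -60, sum = 34
Change 2: A[3] -13 -> 42, delta = 55, sum = 89

Answer: 89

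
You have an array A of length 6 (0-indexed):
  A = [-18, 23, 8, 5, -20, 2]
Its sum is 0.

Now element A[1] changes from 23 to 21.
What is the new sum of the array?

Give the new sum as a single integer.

Old value at index 1: 23
New value at index 1: 21
Delta = 21 - 23 = -2
New sum = old_sum + delta = 0 + (-2) = -2

Answer: -2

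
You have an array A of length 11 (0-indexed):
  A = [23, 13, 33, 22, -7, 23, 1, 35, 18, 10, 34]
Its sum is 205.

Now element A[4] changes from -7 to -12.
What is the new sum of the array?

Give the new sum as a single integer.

Answer: 200

Derivation:
Old value at index 4: -7
New value at index 4: -12
Delta = -12 - -7 = -5
New sum = old_sum + delta = 205 + (-5) = 200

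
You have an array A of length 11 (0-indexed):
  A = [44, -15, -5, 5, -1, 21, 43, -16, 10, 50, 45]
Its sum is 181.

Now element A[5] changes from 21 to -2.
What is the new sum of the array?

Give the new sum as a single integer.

Old value at index 5: 21
New value at index 5: -2
Delta = -2 - 21 = -23
New sum = old_sum + delta = 181 + (-23) = 158

Answer: 158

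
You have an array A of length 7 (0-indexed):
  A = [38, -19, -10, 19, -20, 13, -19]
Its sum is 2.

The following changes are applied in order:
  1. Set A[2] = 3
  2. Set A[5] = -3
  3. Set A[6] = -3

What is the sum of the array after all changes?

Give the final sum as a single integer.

Initial sum: 2
Change 1: A[2] -10 -> 3, delta = 13, sum = 15
Change 2: A[5] 13 -> -3, delta = -16, sum = -1
Change 3: A[6] -19 -> -3, delta = 16, sum = 15

Answer: 15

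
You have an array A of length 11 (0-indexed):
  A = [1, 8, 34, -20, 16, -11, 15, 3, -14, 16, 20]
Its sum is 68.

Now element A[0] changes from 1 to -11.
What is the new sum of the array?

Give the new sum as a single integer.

Answer: 56

Derivation:
Old value at index 0: 1
New value at index 0: -11
Delta = -11 - 1 = -12
New sum = old_sum + delta = 68 + (-12) = 56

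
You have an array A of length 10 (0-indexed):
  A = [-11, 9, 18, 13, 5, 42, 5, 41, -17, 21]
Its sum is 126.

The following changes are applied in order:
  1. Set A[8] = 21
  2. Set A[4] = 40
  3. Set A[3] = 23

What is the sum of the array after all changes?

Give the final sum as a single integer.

Initial sum: 126
Change 1: A[8] -17 -> 21, delta = 38, sum = 164
Change 2: A[4] 5 -> 40, delta = 35, sum = 199
Change 3: A[3] 13 -> 23, delta = 10, sum = 209

Answer: 209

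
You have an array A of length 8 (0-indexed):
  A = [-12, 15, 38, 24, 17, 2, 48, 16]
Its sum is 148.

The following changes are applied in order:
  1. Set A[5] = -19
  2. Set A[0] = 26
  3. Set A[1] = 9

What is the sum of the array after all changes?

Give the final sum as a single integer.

Answer: 159

Derivation:
Initial sum: 148
Change 1: A[5] 2 -> -19, delta = -21, sum = 127
Change 2: A[0] -12 -> 26, delta = 38, sum = 165
Change 3: A[1] 15 -> 9, delta = -6, sum = 159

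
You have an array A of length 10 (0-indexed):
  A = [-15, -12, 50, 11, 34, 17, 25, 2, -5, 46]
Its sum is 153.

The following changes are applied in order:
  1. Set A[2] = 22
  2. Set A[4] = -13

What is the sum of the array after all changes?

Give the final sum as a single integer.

Answer: 78

Derivation:
Initial sum: 153
Change 1: A[2] 50 -> 22, delta = -28, sum = 125
Change 2: A[4] 34 -> -13, delta = -47, sum = 78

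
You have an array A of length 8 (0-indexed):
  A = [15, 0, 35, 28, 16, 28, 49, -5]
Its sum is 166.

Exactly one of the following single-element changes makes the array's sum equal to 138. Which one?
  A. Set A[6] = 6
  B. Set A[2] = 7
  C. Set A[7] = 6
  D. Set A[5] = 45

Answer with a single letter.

Option A: A[6] 49->6, delta=-43, new_sum=166+(-43)=123
Option B: A[2] 35->7, delta=-28, new_sum=166+(-28)=138 <-- matches target
Option C: A[7] -5->6, delta=11, new_sum=166+(11)=177
Option D: A[5] 28->45, delta=17, new_sum=166+(17)=183

Answer: B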